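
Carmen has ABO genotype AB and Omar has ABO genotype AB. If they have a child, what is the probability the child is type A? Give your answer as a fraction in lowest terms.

1/4

ABO cross AB × AB → offspring phenotypes: 1/4 A, 1/4 B, 1/2 AB.
So P(type A) = 1/4.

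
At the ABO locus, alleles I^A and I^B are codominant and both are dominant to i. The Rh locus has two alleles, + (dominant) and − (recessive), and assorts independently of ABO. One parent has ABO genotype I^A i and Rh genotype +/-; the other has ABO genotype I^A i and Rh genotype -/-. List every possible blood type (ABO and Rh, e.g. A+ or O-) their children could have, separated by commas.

Gametes from I^A i × I^A i give offspring ABO genotypes I^A I^A, I^A i, i i, i.e. phenotypes O, A.
Rh cross +/- × -/- → phenotypes Rh+, Rh-.
Combining independently: O+, O-, A+, A-.

O+, O-, A+, A-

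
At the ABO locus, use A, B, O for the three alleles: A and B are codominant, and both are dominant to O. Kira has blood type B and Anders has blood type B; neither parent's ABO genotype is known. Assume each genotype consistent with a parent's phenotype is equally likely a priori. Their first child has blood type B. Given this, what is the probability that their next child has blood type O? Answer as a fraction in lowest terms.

1/20

Possible genotypes: Kira ∈ {BB, BO}; Anders ∈ {BB, BO}.
Weight each parental genotype pair by prior × P(type-B child):
  BB × BB: posterior weight 4/15; P(next child type O) = 0.
  BB × BO: posterior weight 4/15; P(next child type O) = 0.
  BO × BB: posterior weight 4/15; P(next child type O) = 0.
  BO × BO: posterior weight 1/5; P(next child type O) = 1/4.
Weighted sum = 1/20.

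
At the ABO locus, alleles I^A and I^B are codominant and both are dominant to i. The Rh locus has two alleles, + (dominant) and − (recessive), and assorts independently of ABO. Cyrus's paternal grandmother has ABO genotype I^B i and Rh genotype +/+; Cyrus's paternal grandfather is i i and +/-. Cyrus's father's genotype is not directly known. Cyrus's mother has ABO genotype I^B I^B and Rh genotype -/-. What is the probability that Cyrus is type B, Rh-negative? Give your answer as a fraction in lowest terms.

Cyrus's father's ABO genotype from I^B i × i i: 1/2 I^B i, 1/2 i i.
Crossing each possibility with the mother I^B I^B and summing P(type B): 1/2·1 + 1/2·1 = 1.
Similarly for Rh via the father's Rh distribution: P(Rh-) = 1/4.
Independent loci: 1 × 1/4 = 1/4.

1/4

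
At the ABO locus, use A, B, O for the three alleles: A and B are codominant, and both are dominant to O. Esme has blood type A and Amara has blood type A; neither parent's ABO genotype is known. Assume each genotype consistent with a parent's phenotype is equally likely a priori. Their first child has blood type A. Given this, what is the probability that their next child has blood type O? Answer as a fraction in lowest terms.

1/20

Possible genotypes: Esme ∈ {AA, AO}; Amara ∈ {AA, AO}.
Weight each parental genotype pair by prior × P(type-A child):
  AA × AA: posterior weight 4/15; P(next child type O) = 0.
  AA × AO: posterior weight 4/15; P(next child type O) = 0.
  AO × AA: posterior weight 4/15; P(next child type O) = 0.
  AO × AO: posterior weight 1/5; P(next child type O) = 1/4.
Weighted sum = 1/20.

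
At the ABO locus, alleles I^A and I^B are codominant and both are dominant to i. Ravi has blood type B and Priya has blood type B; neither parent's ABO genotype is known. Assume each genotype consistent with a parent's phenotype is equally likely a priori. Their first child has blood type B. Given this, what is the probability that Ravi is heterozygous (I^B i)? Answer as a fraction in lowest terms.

7/15

Possible genotypes: Ravi ∈ {I^B I^B, I^B i}; Priya ∈ {I^B I^B, I^B i}.
Weight each parental genotype pair by prior × P(type-B child):
  I^B I^B × I^B I^B: posterior weight 4/15.
  I^B I^B × I^B i: posterior weight 4/15.
  I^B i × I^B I^B: posterior weight 4/15.
  I^B i × I^B i: posterior weight 1/5.
Sum the posterior weight over pairs where Ravi is I^B i: 7/15.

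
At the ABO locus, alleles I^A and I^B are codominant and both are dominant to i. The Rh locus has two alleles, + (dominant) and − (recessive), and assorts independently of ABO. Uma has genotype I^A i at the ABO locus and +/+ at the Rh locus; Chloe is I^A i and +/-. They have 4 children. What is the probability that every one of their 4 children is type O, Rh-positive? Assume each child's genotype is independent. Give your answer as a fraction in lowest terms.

ABO cross I^A i × I^A i → 1/4 O, 3/4 A.
Rh cross +/+ × +/- → 1 Rh+; so P(type O, Rh-positive) = 1/4 × 1 = 1/4 per child.
All 4 independent: (1/4)^4 = 1/256.

1/256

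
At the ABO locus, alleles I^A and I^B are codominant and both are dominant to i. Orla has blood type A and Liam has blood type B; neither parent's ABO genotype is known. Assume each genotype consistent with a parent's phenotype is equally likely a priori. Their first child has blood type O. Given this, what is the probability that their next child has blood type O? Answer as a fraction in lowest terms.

1/4

Possible genotypes: Orla ∈ {I^A I^A, I^A i}; Liam ∈ {I^B I^B, I^B i}.
Weight each parental genotype pair by prior × P(type-O child):
  I^A i × I^B i: posterior weight 1; P(next child type O) = 1/4.
Weighted sum = 1/4.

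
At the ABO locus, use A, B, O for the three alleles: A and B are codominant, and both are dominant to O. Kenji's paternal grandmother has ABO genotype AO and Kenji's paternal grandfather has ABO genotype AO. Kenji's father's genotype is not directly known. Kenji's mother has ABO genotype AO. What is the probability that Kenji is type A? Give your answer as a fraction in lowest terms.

3/4

Kenji's father's ABO genotype from AO × AO: 1/4 AA, 1/2 AO, 1/4 OO.
Crossing each possibility with the mother AO and summing P(type A): 1/4·1 + 1/2·3/4 + 1/4·1/2 = 3/4.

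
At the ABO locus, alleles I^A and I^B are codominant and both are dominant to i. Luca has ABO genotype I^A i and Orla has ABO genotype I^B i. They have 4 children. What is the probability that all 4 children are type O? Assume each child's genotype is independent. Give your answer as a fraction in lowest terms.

1/256

ABO cross I^A i × I^B i → 1/4 O, 1/4 A, 1/4 B, 1/4 AB.
So P(type O) = 1/4 per child.
All 4 independent: (1/4)^4 = 1/256.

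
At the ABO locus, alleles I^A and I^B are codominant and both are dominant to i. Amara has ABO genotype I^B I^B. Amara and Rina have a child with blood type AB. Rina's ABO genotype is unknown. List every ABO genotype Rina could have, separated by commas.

I^A I^A, I^A I^B, I^A i

For each candidate genotype of Rina, check whether crossing it with I^B I^B can produce every observed child phenotype.
  I^A I^A → possible child types {AB} ✓
  I^A I^B → possible child types {B, AB} ✓
  I^A i → possible child types {B, AB} ✓
  I^B I^B → possible child types {B} ✗
  I^B i → possible child types {B} ✗
  i i → possible child types {B} ✗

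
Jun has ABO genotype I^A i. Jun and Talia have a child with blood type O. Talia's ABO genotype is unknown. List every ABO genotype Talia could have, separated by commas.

For each candidate genotype of Talia, check whether crossing it with I^A i can produce every observed child phenotype.
  I^A I^A → possible child types {A} ✗
  I^A I^B → possible child types {A, B, AB} ✗
  I^A i → possible child types {O, A} ✓
  I^B I^B → possible child types {B, AB} ✗
  I^B i → possible child types {O, A, B, AB} ✓
  i i → possible child types {O, A} ✓

I^A i, I^B i, i i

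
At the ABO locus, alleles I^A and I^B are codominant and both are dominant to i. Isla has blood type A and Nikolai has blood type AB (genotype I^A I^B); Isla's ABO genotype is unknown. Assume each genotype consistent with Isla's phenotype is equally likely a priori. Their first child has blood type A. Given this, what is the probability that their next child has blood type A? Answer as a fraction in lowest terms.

Possible genotypes: Isla ∈ {I^A I^A, I^A i}; Nikolai ∈ {I^A I^B}.
Weight each parental genotype pair by prior × P(type-A child):
  I^A I^A × I^A I^B: posterior weight 1/2; P(next child type A) = 1/2.
  I^A i × I^A I^B: posterior weight 1/2; P(next child type A) = 1/2.
Weighted sum = 1/2.

1/2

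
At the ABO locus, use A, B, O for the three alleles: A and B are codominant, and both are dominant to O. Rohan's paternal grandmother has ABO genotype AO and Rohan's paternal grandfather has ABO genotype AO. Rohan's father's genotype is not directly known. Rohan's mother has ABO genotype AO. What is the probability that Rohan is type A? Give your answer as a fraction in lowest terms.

Rohan's father's ABO genotype from AO × AO: 1/4 AA, 1/2 AO, 1/4 OO.
Crossing each possibility with the mother AO and summing P(type A): 1/4·1 + 1/2·3/4 + 1/4·1/2 = 3/4.

3/4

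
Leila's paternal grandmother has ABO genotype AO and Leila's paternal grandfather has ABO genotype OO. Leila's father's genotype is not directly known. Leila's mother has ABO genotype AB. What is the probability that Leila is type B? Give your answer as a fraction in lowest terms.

3/8

Leila's father's ABO genotype from AO × OO: 1/2 AO, 1/2 OO.
Crossing each possibility with the mother AB and summing P(type B): 1/2·1/4 + 1/2·1/2 = 3/8.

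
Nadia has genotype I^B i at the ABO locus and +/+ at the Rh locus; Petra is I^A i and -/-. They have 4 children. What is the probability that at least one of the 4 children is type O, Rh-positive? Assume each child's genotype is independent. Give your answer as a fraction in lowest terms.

175/256

ABO cross I^B i × I^A i → 1/4 O, 1/4 A, 1/4 B, 1/4 AB.
Rh cross +/+ × -/- → 1 Rh+; so P(type O, Rh-positive) = 1/4 × 1 = 1/4 per child.
P(none) = (3/4)^4 = 81/256; P(at least one) = 1 − 81/256 = 175/256.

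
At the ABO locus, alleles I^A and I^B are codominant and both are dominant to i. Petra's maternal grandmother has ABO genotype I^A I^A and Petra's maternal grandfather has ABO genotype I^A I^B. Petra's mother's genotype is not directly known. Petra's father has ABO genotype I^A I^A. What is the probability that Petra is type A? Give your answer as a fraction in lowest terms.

Petra's mother's ABO genotype from I^A I^A × I^A I^B: 1/2 I^A I^A, 1/2 I^A I^B.
Crossing each possibility with the father I^A I^A and summing P(type A): 1/2·1 + 1/2·1/2 = 3/4.

3/4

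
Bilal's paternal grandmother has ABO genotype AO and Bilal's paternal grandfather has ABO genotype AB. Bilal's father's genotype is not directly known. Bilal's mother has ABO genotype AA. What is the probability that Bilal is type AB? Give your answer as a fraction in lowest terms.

Bilal's father's ABO genotype from AO × AB: 1/4 AA, 1/4 AB, 1/4 AO, 1/4 BO.
Crossing each possibility with the mother AA and summing P(type AB): 1/4·0 + 1/4·1/2 + 1/4·0 + 1/4·1/2 = 1/4.

1/4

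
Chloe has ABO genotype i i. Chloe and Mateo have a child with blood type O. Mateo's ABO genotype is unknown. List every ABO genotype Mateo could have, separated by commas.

I^A i, I^B i, i i

For each candidate genotype of Mateo, check whether crossing it with i i can produce every observed child phenotype.
  I^A I^A → possible child types {A} ✗
  I^A I^B → possible child types {A, B} ✗
  I^A i → possible child types {O, A} ✓
  I^B I^B → possible child types {B} ✗
  I^B i → possible child types {O, B} ✓
  i i → possible child types {O} ✓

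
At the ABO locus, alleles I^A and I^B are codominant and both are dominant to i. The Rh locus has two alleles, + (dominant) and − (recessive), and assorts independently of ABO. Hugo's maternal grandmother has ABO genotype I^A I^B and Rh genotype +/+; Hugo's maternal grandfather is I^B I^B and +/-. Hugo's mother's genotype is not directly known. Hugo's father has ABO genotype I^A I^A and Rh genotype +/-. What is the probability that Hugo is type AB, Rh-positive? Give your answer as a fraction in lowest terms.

21/32

Hugo's mother's ABO genotype from I^A I^B × I^B I^B: 1/2 I^A I^B, 1/2 I^B I^B.
Crossing each possibility with the father I^A I^A and summing P(type AB): 1/2·1/2 + 1/2·1 = 3/4.
Similarly for Rh via the mother's Rh distribution: P(Rh+) = 7/8.
Independent loci: 3/4 × 7/8 = 21/32.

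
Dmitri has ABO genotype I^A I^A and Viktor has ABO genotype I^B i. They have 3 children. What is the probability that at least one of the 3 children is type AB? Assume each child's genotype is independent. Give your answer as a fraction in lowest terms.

7/8

ABO cross I^A I^A × I^B i → 1/2 A, 1/2 AB.
So P(type AB) = 1/2 per child.
P(none) = (1/2)^3 = 1/8; P(at least one) = 1 − 1/8 = 7/8.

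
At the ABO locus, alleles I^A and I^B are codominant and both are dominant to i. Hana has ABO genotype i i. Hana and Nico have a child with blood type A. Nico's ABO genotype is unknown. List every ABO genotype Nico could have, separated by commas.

For each candidate genotype of Nico, check whether crossing it with i i can produce every observed child phenotype.
  I^A I^A → possible child types {A} ✓
  I^A I^B → possible child types {A, B} ✓
  I^A i → possible child types {O, A} ✓
  I^B I^B → possible child types {B} ✗
  I^B i → possible child types {O, B} ✗
  i i → possible child types {O} ✗

I^A I^A, I^A I^B, I^A i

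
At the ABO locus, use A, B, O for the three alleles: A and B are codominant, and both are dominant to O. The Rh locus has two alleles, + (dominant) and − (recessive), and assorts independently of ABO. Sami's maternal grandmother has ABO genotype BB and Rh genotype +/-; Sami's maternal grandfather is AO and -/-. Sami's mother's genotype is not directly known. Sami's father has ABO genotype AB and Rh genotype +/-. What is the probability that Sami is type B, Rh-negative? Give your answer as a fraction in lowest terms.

9/64

Sami's mother's ABO genotype from BB × AO: 1/2 AB, 1/2 BO.
Crossing each possibility with the father AB and summing P(type B): 1/2·1/4 + 1/2·1/2 = 3/8.
Similarly for Rh via the mother's Rh distribution: P(Rh-) = 3/8.
Independent loci: 3/8 × 3/8 = 9/64.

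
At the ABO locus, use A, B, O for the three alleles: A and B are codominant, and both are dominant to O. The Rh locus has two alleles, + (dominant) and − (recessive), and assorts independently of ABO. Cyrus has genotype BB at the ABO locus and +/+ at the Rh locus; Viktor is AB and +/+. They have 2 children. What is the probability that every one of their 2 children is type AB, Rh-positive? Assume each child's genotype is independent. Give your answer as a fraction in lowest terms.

ABO cross BB × AB → 1/2 B, 1/2 AB.
Rh cross +/+ × +/+ → 1 Rh+; so P(type AB, Rh-positive) = 1/2 × 1 = 1/2 per child.
All 2 independent: (1/2)^2 = 1/4.

1/4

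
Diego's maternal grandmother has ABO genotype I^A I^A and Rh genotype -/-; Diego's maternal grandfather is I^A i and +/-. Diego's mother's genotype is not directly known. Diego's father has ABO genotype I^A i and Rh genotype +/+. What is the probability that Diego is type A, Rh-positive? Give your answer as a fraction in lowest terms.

7/8

Diego's mother's ABO genotype from I^A I^A × I^A i: 1/2 I^A I^A, 1/2 I^A i.
Crossing each possibility with the father I^A i and summing P(type A): 1/2·1 + 1/2·3/4 = 7/8.
Similarly for Rh via the mother's Rh distribution: P(Rh+) = 1.
Independent loci: 7/8 × 1 = 7/8.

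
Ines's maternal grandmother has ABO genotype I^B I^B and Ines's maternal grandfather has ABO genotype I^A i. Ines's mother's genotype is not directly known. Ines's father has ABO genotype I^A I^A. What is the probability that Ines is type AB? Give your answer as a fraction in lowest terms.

1/2

Ines's mother's ABO genotype from I^B I^B × I^A i: 1/2 I^A I^B, 1/2 I^B i.
Crossing each possibility with the father I^A I^A and summing P(type AB): 1/2·1/2 + 1/2·1/2 = 1/2.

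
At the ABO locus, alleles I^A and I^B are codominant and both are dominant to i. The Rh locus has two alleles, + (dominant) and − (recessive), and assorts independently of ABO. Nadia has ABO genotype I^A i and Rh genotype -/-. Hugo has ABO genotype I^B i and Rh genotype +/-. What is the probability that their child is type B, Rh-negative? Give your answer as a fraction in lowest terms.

1/8

ABO cross I^A i × I^B i → offspring phenotypes: 1/4 O, 1/4 A, 1/4 B, 1/4 AB.
Rh cross -/- × +/- → 1/2 Rh+, 1/2 Rh-.
Independent loci: P(type B, Rh-negative) = 1/4 × 1/2 = 1/8.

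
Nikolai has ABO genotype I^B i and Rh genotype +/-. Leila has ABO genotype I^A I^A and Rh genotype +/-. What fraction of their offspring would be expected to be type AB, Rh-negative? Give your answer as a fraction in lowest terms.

1/8

ABO cross I^B i × I^A I^A → offspring phenotypes: 1/2 A, 1/2 AB.
Rh cross +/- × +/- → 3/4 Rh+, 1/4 Rh-.
Independent loci: P(type AB, Rh-negative) = 1/2 × 1/4 = 1/8.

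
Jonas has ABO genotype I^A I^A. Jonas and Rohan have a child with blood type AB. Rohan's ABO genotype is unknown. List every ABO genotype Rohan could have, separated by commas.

I^A I^B, I^B I^B, I^B i

For each candidate genotype of Rohan, check whether crossing it with I^A I^A can produce every observed child phenotype.
  I^A I^A → possible child types {A} ✗
  I^A I^B → possible child types {A, AB} ✓
  I^A i → possible child types {A} ✗
  I^B I^B → possible child types {AB} ✓
  I^B i → possible child types {A, AB} ✓
  i i → possible child types {A} ✗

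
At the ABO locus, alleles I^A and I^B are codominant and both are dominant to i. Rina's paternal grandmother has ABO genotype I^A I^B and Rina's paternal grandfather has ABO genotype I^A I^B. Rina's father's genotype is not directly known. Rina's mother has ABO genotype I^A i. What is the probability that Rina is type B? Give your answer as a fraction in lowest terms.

1/4

Rina's father's ABO genotype from I^A I^B × I^A I^B: 1/4 I^A I^A, 1/2 I^A I^B, 1/4 I^B I^B.
Crossing each possibility with the mother I^A i and summing P(type B): 1/4·0 + 1/2·1/4 + 1/4·1/2 = 1/4.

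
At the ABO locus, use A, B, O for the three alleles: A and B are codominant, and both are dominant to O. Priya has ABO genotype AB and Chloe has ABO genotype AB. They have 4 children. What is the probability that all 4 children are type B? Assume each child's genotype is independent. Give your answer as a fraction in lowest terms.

1/256

ABO cross AB × AB → 1/4 A, 1/4 B, 1/2 AB.
So P(type B) = 1/4 per child.
All 4 independent: (1/4)^4 = 1/256.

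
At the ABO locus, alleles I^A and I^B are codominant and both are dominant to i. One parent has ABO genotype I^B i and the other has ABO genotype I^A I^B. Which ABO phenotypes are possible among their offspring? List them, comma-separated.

Gametes from I^B i × I^A I^B give offspring ABO genotypes I^A I^B, I^A i, I^B I^B, I^B i, i.e. phenotypes A, B, AB.

A, B, AB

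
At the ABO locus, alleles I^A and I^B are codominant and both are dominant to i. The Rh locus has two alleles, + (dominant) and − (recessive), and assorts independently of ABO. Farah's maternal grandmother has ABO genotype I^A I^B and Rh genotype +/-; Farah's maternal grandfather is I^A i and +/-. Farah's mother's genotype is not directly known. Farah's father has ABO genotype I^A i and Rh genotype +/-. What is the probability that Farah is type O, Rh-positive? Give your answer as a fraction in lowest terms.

3/32

Farah's mother's ABO genotype from I^A I^B × I^A i: 1/4 I^A I^A, 1/4 I^A I^B, 1/4 I^A i, 1/4 I^B i.
Crossing each possibility with the father I^A i and summing P(type O): 1/4·0 + 1/4·0 + 1/4·1/4 + 1/4·1/4 = 1/8.
Similarly for Rh via the mother's Rh distribution: P(Rh+) = 3/4.
Independent loci: 1/8 × 3/4 = 3/32.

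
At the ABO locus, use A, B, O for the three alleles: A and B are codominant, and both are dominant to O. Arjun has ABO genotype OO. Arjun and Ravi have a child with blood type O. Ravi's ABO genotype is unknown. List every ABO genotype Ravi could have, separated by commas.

For each candidate genotype of Ravi, check whether crossing it with OO can produce every observed child phenotype.
  AA → possible child types {A} ✗
  AB → possible child types {A, B} ✗
  AO → possible child types {O, A} ✓
  BB → possible child types {B} ✗
  BO → possible child types {O, B} ✓
  OO → possible child types {O} ✓

AO, BO, OO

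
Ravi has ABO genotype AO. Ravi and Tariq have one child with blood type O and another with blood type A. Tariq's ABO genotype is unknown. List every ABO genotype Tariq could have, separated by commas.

AO, BO, OO

For each candidate genotype of Tariq, check whether crossing it with AO can produce every observed child phenotype.
  AA → possible child types {A} ✗
  AB → possible child types {A, B, AB} ✗
  AO → possible child types {O, A} ✓
  BB → possible child types {B, AB} ✗
  BO → possible child types {O, A, B, AB} ✓
  OO → possible child types {O, A} ✓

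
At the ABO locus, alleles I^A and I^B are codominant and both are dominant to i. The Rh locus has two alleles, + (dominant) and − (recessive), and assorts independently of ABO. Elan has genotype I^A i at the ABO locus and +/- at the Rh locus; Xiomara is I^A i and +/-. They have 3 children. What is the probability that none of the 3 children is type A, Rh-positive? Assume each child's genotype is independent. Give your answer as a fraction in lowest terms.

343/4096

ABO cross I^A i × I^A i → 1/4 O, 3/4 A.
Rh cross +/- × +/- → 3/4 Rh+, 1/4 Rh-; so P(type A, Rh-positive) = 3/4 × 3/4 = 9/16 per child.
P(not type A, Rh-positive) = 7/16 for one child; (7/16)^3 = 343/4096.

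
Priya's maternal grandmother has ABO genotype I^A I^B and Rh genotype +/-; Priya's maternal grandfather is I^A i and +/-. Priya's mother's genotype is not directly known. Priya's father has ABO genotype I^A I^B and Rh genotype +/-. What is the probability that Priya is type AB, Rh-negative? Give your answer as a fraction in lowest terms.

Priya's mother's ABO genotype from I^A I^B × I^A i: 1/4 I^A I^A, 1/4 I^A I^B, 1/4 I^A i, 1/4 I^B i.
Crossing each possibility with the father I^A I^B and summing P(type AB): 1/4·1/2 + 1/4·1/2 + 1/4·1/4 + 1/4·1/4 = 3/8.
Similarly for Rh via the mother's Rh distribution: P(Rh-) = 1/4.
Independent loci: 3/8 × 1/4 = 3/32.

3/32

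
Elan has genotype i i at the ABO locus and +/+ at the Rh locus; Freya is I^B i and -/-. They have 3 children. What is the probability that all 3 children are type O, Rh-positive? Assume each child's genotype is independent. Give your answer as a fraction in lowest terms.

1/8

ABO cross i i × I^B i → 1/2 O, 1/2 B.
Rh cross +/+ × -/- → 1 Rh+; so P(type O, Rh-positive) = 1/2 × 1 = 1/2 per child.
All 3 independent: (1/2)^3 = 1/8.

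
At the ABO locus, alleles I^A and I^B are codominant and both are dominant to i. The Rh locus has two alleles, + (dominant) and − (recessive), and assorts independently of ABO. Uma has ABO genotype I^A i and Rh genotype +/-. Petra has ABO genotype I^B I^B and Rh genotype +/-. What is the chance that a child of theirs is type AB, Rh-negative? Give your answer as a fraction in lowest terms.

ABO cross I^A i × I^B I^B → offspring phenotypes: 1/2 B, 1/2 AB.
Rh cross +/- × +/- → 3/4 Rh+, 1/4 Rh-.
Independent loci: P(type AB, Rh-negative) = 1/2 × 1/4 = 1/8.

1/8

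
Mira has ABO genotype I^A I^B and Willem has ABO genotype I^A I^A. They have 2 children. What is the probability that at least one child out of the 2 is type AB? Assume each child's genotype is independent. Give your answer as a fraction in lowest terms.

ABO cross I^A I^B × I^A I^A → 1/2 A, 1/2 AB.
So P(type AB) = 1/2 per child.
P(none) = (1/2)^2 = 1/4; P(at least one) = 1 − 1/4 = 3/4.

3/4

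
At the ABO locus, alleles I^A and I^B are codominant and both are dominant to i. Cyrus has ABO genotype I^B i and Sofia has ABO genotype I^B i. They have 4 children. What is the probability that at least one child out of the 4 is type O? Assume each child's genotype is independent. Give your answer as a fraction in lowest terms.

175/256

ABO cross I^B i × I^B i → 1/4 O, 3/4 B.
So P(type O) = 1/4 per child.
P(none) = (3/4)^4 = 81/256; P(at least one) = 1 − 81/256 = 175/256.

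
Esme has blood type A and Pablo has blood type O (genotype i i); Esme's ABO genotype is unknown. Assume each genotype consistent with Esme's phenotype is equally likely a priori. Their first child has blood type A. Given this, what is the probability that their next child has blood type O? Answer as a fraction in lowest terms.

Possible genotypes: Esme ∈ {I^A I^A, I^A i}; Pablo ∈ {i i}.
Weight each parental genotype pair by prior × P(type-A child):
  I^A I^A × i i: posterior weight 2/3; P(next child type O) = 0.
  I^A i × i i: posterior weight 1/3; P(next child type O) = 1/2.
Weighted sum = 1/6.

1/6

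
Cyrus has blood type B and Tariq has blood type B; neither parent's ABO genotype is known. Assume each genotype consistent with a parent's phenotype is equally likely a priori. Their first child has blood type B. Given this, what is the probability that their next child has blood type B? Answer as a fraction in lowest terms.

19/20

Possible genotypes: Cyrus ∈ {I^B I^B, I^B i}; Tariq ∈ {I^B I^B, I^B i}.
Weight each parental genotype pair by prior × P(type-B child):
  I^B I^B × I^B I^B: posterior weight 4/15; P(next child type B) = 1.
  I^B I^B × I^B i: posterior weight 4/15; P(next child type B) = 1.
  I^B i × I^B I^B: posterior weight 4/15; P(next child type B) = 1.
  I^B i × I^B i: posterior weight 1/5; P(next child type B) = 3/4.
Weighted sum = 19/20.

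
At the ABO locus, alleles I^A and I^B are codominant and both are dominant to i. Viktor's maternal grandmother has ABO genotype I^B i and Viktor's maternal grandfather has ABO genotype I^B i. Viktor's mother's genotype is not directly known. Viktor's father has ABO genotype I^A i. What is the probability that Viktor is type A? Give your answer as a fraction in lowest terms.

Viktor's mother's ABO genotype from I^B i × I^B i: 1/4 I^B I^B, 1/2 I^B i, 1/4 i i.
Crossing each possibility with the father I^A i and summing P(type A): 1/4·0 + 1/2·1/4 + 1/4·1/2 = 1/4.

1/4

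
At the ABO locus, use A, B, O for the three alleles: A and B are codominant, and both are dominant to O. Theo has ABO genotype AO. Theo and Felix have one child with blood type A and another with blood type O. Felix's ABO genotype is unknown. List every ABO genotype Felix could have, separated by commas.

AO, BO, OO

For each candidate genotype of Felix, check whether crossing it with AO can produce every observed child phenotype.
  AA → possible child types {A} ✗
  AB → possible child types {A, B, AB} ✗
  AO → possible child types {O, A} ✓
  BB → possible child types {B, AB} ✗
  BO → possible child types {O, A, B, AB} ✓
  OO → possible child types {O, A} ✓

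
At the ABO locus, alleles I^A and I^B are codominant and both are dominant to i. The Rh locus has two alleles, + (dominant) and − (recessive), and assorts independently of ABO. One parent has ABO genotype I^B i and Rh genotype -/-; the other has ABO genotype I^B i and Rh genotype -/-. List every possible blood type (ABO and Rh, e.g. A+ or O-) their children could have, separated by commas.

O-, B-

Gametes from I^B i × I^B i give offspring ABO genotypes I^B I^B, I^B i, i i, i.e. phenotypes O, B.
Rh cross -/- × -/- → phenotypes Rh-.
Combining independently: O-, B-.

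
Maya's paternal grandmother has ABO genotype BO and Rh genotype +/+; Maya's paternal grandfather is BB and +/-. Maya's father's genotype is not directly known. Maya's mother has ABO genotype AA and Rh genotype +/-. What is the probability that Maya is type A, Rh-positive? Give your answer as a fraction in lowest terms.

7/32

Maya's father's ABO genotype from BO × BB: 1/2 BB, 1/2 BO.
Crossing each possibility with the mother AA and summing P(type A): 1/2·0 + 1/2·1/2 = 1/4.
Similarly for Rh via the father's Rh distribution: P(Rh+) = 7/8.
Independent loci: 1/4 × 7/8 = 7/32.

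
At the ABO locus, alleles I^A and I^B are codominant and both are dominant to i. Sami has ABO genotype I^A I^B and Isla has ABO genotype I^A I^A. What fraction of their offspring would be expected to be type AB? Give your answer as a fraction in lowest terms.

ABO cross I^A I^B × I^A I^A → offspring phenotypes: 1/2 A, 1/2 AB.
So P(type AB) = 1/2.

1/2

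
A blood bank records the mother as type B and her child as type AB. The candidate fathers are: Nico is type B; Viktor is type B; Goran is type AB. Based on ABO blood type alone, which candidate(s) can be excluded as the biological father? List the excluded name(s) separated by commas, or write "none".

Nico, Viktor

A candidate is excluded only if no genotype consistent with his phenotype could produce a type AB child with a type B mother.
Nico (type B): no genotype consistent with that phenotype can produce a type-AB child with a type-B mother.
Viktor (type B): no genotype consistent with that phenotype can produce a type-AB child with a type-B mother.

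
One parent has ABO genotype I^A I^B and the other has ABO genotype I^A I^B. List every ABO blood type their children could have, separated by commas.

A, B, AB

Gametes from I^A I^B × I^A I^B give offspring ABO genotypes I^A I^A, I^A I^B, I^B I^B, i.e. phenotypes A, B, AB.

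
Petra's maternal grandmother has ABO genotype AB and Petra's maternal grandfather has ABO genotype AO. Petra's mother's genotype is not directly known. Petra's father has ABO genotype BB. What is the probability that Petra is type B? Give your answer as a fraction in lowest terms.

Petra's mother's ABO genotype from AB × AO: 1/4 AA, 1/4 AB, 1/4 AO, 1/4 BO.
Crossing each possibility with the father BB and summing P(type B): 1/4·0 + 1/4·1/2 + 1/4·1/2 + 1/4·1 = 1/2.

1/2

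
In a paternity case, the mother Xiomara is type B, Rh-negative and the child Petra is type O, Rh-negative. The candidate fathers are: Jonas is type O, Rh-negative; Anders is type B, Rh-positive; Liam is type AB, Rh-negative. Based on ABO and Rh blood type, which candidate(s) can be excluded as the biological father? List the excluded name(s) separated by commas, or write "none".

A candidate is excluded only if no genotype consistent with his phenotype could produce a type O, Rh-negative child with a type B, Rh-negative mother.
Liam (type AB, Rh-): no genotype consistent with that phenotype can produce a type-O Rh- child with a type-B mother.

Liam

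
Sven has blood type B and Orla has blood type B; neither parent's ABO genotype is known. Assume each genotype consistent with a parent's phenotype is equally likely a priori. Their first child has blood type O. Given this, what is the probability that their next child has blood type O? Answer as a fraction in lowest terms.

1/4

Possible genotypes: Sven ∈ {BB, BO}; Orla ∈ {BB, BO}.
Weight each parental genotype pair by prior × P(type-O child):
  BO × BO: posterior weight 1; P(next child type O) = 1/4.
Weighted sum = 1/4.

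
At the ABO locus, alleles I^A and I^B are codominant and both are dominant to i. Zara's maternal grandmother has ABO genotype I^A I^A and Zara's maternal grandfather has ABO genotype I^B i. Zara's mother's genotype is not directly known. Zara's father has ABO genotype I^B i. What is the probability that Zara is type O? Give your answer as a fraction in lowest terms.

Zara's mother's ABO genotype from I^A I^A × I^B i: 1/2 I^A I^B, 1/2 I^A i.
Crossing each possibility with the father I^B i and summing P(type O): 1/2·0 + 1/2·1/4 = 1/8.

1/8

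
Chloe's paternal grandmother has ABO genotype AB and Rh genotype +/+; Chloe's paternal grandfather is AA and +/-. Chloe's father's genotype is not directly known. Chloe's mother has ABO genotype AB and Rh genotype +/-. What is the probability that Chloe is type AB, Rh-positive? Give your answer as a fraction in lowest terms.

7/16

Chloe's father's ABO genotype from AB × AA: 1/2 AA, 1/2 AB.
Crossing each possibility with the mother AB and summing P(type AB): 1/2·1/2 + 1/2·1/2 = 1/2.
Similarly for Rh via the father's Rh distribution: P(Rh+) = 7/8.
Independent loci: 1/2 × 7/8 = 7/16.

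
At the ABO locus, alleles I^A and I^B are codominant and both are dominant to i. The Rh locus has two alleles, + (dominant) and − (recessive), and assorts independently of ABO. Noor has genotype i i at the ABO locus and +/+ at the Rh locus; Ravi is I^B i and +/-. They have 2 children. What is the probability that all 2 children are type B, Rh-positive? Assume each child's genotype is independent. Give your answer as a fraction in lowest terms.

1/4

ABO cross i i × I^B i → 1/2 O, 1/2 B.
Rh cross +/+ × +/- → 1 Rh+; so P(type B, Rh-positive) = 1/2 × 1 = 1/2 per child.
All 2 independent: (1/2)^2 = 1/4.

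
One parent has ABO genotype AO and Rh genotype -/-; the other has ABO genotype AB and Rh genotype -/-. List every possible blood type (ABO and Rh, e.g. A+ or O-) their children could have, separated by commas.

A-, B-, AB-

Gametes from AO × AB give offspring ABO genotypes AA, AB, AO, BO, i.e. phenotypes A, B, AB.
Rh cross -/- × -/- → phenotypes Rh-.
Combining independently: A-, B-, AB-.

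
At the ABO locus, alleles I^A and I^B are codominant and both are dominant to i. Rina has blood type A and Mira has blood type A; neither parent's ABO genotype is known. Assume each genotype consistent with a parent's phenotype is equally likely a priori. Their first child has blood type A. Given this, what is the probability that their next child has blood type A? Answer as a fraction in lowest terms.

19/20

Possible genotypes: Rina ∈ {I^A I^A, I^A i}; Mira ∈ {I^A I^A, I^A i}.
Weight each parental genotype pair by prior × P(type-A child):
  I^A I^A × I^A I^A: posterior weight 4/15; P(next child type A) = 1.
  I^A I^A × I^A i: posterior weight 4/15; P(next child type A) = 1.
  I^A i × I^A I^A: posterior weight 4/15; P(next child type A) = 1.
  I^A i × I^A i: posterior weight 1/5; P(next child type A) = 3/4.
Weighted sum = 19/20.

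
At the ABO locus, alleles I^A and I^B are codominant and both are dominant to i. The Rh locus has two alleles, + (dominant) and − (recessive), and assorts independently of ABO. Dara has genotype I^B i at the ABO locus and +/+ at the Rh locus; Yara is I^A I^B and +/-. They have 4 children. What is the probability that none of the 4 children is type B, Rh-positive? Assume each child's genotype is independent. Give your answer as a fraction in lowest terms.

1/16

ABO cross I^B i × I^A I^B → 1/4 A, 1/2 B, 1/4 AB.
Rh cross +/+ × +/- → 1 Rh+; so P(type B, Rh-positive) = 1/2 × 1 = 1/2 per child.
P(not type B, Rh-positive) = 1/2 for one child; (1/2)^4 = 1/16.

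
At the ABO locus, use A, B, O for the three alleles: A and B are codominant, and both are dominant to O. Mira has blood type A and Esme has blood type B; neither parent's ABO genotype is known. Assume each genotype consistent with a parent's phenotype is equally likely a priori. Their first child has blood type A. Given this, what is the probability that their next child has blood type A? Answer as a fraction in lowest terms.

Possible genotypes: Mira ∈ {AA, AO}; Esme ∈ {BB, BO}.
Weight each parental genotype pair by prior × P(type-A child):
  AA × BO: posterior weight 2/3; P(next child type A) = 1/2.
  AO × BO: posterior weight 1/3; P(next child type A) = 1/4.
Weighted sum = 5/12.

5/12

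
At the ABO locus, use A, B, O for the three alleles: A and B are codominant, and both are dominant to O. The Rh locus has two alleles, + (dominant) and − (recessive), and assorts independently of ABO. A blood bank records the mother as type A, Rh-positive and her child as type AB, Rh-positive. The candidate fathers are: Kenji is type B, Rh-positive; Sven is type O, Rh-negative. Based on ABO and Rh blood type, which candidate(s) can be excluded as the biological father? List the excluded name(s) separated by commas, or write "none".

A candidate is excluded only if no genotype consistent with his phenotype could produce a type AB, Rh-positive child with a type A, Rh-positive mother.
Sven (type O, Rh-): no genotype consistent with that phenotype can produce a type-AB Rh+ child with a type-A mother.

Sven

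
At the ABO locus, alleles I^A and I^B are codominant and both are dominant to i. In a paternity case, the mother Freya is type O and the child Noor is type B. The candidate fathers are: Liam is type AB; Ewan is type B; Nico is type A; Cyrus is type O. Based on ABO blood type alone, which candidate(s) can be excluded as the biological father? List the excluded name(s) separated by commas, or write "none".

A candidate is excluded only if no genotype consistent with his phenotype could produce a type B child with a type O mother.
Nico (type A): no genotype consistent with that phenotype can produce a type-B child with a type-O mother.
Cyrus (type O): no genotype consistent with that phenotype can produce a type-B child with a type-O mother.

Nico, Cyrus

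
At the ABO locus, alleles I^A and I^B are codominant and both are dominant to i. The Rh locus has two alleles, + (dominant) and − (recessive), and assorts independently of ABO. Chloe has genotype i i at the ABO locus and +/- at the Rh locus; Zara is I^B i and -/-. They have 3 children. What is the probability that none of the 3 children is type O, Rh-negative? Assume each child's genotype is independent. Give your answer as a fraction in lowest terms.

ABO cross i i × I^B i → 1/2 O, 1/2 B.
Rh cross +/- × -/- → 1/2 Rh+, 1/2 Rh-; so P(type O, Rh-negative) = 1/2 × 1/2 = 1/4 per child.
P(not type O, Rh-negative) = 3/4 for one child; (3/4)^3 = 27/64.

27/64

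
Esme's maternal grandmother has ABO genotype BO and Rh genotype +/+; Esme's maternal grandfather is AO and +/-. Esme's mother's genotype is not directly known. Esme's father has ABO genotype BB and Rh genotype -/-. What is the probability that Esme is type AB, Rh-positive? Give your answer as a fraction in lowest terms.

3/16

Esme's mother's ABO genotype from BO × AO: 1/4 AB, 1/4 AO, 1/4 BO, 1/4 OO.
Crossing each possibility with the father BB and summing P(type AB): 1/4·1/2 + 1/4·1/2 + 1/4·0 + 1/4·0 = 1/4.
Similarly for Rh via the mother's Rh distribution: P(Rh+) = 3/4.
Independent loci: 1/4 × 3/4 = 3/16.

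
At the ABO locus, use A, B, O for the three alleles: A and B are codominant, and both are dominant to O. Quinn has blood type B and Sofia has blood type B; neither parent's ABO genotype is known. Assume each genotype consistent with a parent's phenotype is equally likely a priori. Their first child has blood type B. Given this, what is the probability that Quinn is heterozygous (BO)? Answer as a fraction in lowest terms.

Possible genotypes: Quinn ∈ {BB, BO}; Sofia ∈ {BB, BO}.
Weight each parental genotype pair by prior × P(type-B child):
  BB × BB: posterior weight 4/15.
  BB × BO: posterior weight 4/15.
  BO × BB: posterior weight 4/15.
  BO × BO: posterior weight 1/5.
Sum the posterior weight over pairs where Quinn is BO: 7/15.

7/15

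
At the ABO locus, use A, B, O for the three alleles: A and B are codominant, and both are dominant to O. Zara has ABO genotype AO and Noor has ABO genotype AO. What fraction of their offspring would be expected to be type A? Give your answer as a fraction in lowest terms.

ABO cross AO × AO → offspring phenotypes: 1/4 O, 3/4 A.
So P(type A) = 3/4.

3/4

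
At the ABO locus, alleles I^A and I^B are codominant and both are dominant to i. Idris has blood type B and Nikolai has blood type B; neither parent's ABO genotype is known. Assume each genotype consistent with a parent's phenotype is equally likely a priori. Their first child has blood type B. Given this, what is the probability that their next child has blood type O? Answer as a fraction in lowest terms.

1/20

Possible genotypes: Idris ∈ {I^B I^B, I^B i}; Nikolai ∈ {I^B I^B, I^B i}.
Weight each parental genotype pair by prior × P(type-B child):
  I^B I^B × I^B I^B: posterior weight 4/15; P(next child type O) = 0.
  I^B I^B × I^B i: posterior weight 4/15; P(next child type O) = 0.
  I^B i × I^B I^B: posterior weight 4/15; P(next child type O) = 0.
  I^B i × I^B i: posterior weight 1/5; P(next child type O) = 1/4.
Weighted sum = 1/20.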